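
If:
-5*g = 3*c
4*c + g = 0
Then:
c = 0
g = 0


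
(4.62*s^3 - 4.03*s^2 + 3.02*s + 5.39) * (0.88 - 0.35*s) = -1.617*s^4 + 5.4761*s^3 - 4.6034*s^2 + 0.7711*s + 4.7432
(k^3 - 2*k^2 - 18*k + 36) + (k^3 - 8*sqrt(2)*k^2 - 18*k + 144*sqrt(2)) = 2*k^3 - 8*sqrt(2)*k^2 - 2*k^2 - 36*k + 36 + 144*sqrt(2)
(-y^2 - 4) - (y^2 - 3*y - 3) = -2*y^2 + 3*y - 1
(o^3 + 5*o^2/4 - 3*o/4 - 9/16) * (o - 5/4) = o^4 - 37*o^2/16 + 3*o/8 + 45/64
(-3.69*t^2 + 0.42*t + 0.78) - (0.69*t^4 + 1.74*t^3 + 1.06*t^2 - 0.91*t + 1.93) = -0.69*t^4 - 1.74*t^3 - 4.75*t^2 + 1.33*t - 1.15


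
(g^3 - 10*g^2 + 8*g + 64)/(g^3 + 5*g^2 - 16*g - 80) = (g^2 - 6*g - 16)/(g^2 + 9*g + 20)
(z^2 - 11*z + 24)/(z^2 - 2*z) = (z^2 - 11*z + 24)/(z*(z - 2))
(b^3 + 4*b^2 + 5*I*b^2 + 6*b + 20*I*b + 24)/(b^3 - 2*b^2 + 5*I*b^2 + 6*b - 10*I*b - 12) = (b + 4)/(b - 2)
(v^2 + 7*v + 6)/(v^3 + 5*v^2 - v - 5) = (v + 6)/(v^2 + 4*v - 5)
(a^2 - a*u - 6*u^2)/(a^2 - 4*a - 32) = (-a^2 + a*u + 6*u^2)/(-a^2 + 4*a + 32)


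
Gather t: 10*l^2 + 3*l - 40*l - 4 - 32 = 10*l^2 - 37*l - 36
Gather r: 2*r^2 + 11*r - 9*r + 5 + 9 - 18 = 2*r^2 + 2*r - 4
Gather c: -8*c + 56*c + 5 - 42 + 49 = 48*c + 12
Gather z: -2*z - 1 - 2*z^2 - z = -2*z^2 - 3*z - 1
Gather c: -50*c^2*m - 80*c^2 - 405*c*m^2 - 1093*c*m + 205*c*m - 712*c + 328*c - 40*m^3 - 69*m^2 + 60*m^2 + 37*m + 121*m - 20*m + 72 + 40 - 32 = c^2*(-50*m - 80) + c*(-405*m^2 - 888*m - 384) - 40*m^3 - 9*m^2 + 138*m + 80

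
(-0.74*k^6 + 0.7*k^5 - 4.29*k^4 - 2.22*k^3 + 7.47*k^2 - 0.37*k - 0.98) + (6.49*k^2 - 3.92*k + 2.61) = -0.74*k^6 + 0.7*k^5 - 4.29*k^4 - 2.22*k^3 + 13.96*k^2 - 4.29*k + 1.63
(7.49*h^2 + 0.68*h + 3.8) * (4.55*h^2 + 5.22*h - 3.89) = 34.0795*h^4 + 42.1918*h^3 - 8.2965*h^2 + 17.1908*h - 14.782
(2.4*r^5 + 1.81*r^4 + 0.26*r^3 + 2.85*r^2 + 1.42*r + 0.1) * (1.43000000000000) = 3.432*r^5 + 2.5883*r^4 + 0.3718*r^3 + 4.0755*r^2 + 2.0306*r + 0.143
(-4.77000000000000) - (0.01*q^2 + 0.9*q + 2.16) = -0.01*q^2 - 0.9*q - 6.93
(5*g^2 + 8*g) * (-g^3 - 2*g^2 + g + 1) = -5*g^5 - 18*g^4 - 11*g^3 + 13*g^2 + 8*g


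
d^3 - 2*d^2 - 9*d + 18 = (d - 3)*(d - 2)*(d + 3)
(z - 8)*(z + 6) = z^2 - 2*z - 48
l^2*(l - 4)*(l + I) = l^4 - 4*l^3 + I*l^3 - 4*I*l^2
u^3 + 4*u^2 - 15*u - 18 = (u - 3)*(u + 1)*(u + 6)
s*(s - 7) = s^2 - 7*s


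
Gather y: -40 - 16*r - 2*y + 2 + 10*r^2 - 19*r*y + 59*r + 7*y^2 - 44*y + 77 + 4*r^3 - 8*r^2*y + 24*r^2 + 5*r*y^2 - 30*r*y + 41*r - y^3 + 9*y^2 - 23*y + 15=4*r^3 + 34*r^2 + 84*r - y^3 + y^2*(5*r + 16) + y*(-8*r^2 - 49*r - 69) + 54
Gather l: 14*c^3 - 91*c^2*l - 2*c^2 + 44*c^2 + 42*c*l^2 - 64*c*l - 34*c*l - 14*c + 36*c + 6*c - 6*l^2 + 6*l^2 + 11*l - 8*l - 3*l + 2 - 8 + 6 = 14*c^3 + 42*c^2 + 42*c*l^2 + 28*c + l*(-91*c^2 - 98*c)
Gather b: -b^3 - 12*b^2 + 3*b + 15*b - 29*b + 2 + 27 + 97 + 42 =-b^3 - 12*b^2 - 11*b + 168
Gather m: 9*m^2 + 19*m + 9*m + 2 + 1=9*m^2 + 28*m + 3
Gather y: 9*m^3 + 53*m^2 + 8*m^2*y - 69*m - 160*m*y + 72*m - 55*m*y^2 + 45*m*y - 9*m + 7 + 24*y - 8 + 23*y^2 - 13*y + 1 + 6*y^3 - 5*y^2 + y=9*m^3 + 53*m^2 - 6*m + 6*y^3 + y^2*(18 - 55*m) + y*(8*m^2 - 115*m + 12)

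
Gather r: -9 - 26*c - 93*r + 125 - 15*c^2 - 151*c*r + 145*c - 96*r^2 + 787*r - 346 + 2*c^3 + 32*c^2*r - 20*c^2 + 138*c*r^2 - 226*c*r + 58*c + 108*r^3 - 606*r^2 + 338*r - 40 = 2*c^3 - 35*c^2 + 177*c + 108*r^3 + r^2*(138*c - 702) + r*(32*c^2 - 377*c + 1032) - 270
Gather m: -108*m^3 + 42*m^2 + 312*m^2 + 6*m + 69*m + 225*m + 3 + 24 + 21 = -108*m^3 + 354*m^2 + 300*m + 48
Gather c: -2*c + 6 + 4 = 10 - 2*c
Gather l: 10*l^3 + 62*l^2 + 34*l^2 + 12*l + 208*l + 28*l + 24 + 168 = 10*l^3 + 96*l^2 + 248*l + 192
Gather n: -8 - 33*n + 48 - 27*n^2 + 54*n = -27*n^2 + 21*n + 40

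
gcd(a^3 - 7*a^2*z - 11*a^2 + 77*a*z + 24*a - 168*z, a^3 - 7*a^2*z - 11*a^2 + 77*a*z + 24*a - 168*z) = -a^3 + 7*a^2*z + 11*a^2 - 77*a*z - 24*a + 168*z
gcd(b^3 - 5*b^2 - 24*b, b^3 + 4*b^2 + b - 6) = b + 3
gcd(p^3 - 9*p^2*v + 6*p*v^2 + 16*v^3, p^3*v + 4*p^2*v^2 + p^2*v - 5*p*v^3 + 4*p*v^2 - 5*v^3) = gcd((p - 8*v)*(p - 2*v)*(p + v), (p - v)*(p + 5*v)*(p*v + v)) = 1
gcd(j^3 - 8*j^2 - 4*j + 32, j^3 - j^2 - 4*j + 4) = j^2 - 4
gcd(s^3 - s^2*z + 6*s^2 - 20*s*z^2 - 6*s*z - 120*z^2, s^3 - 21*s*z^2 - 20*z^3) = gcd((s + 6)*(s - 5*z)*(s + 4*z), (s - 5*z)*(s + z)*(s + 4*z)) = -s^2 + s*z + 20*z^2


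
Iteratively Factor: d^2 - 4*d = (d)*(d - 4)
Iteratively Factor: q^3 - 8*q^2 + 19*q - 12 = (q - 1)*(q^2 - 7*q + 12) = (q - 3)*(q - 1)*(q - 4)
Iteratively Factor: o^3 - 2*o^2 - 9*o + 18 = (o - 3)*(o^2 + o - 6) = (o - 3)*(o - 2)*(o + 3)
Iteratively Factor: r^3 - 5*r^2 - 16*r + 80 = (r - 5)*(r^2 - 16) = (r - 5)*(r - 4)*(r + 4)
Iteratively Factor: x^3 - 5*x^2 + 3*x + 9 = (x - 3)*(x^2 - 2*x - 3) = (x - 3)^2*(x + 1)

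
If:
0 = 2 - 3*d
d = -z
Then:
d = 2/3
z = -2/3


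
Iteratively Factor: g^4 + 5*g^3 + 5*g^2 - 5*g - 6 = (g + 1)*(g^3 + 4*g^2 + g - 6) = (g + 1)*(g + 3)*(g^2 + g - 2) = (g + 1)*(g + 2)*(g + 3)*(g - 1)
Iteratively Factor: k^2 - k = (k)*(k - 1)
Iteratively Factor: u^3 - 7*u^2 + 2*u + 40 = (u - 4)*(u^2 - 3*u - 10) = (u - 4)*(u + 2)*(u - 5)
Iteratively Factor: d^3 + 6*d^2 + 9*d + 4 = (d + 1)*(d^2 + 5*d + 4) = (d + 1)*(d + 4)*(d + 1)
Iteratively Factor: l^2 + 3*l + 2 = (l + 1)*(l + 2)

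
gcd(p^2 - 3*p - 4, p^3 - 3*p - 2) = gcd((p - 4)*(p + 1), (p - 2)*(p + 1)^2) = p + 1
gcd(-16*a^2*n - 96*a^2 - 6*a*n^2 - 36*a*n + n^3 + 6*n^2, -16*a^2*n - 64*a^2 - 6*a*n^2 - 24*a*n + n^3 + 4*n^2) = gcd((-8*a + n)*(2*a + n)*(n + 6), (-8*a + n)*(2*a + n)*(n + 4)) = 16*a^2 + 6*a*n - n^2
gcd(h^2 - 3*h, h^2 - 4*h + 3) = h - 3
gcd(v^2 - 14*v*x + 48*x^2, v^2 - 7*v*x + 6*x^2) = -v + 6*x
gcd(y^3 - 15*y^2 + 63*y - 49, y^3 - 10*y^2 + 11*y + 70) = y - 7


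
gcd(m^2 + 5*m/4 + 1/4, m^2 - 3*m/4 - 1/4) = m + 1/4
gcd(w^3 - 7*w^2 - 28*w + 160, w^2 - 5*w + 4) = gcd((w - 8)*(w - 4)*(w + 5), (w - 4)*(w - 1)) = w - 4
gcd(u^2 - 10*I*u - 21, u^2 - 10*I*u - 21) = u^2 - 10*I*u - 21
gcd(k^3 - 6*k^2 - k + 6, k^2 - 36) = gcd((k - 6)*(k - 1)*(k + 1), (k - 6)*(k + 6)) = k - 6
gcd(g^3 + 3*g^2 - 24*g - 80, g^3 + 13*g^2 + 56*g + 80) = g^2 + 8*g + 16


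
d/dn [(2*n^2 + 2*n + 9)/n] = 2 - 9/n^2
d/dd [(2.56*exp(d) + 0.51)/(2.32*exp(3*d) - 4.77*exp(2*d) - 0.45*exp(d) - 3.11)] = (-11.8784*exp(3*d) + 8.6616*exp(2*d) + 4.8654*exp(d) - 7.7321)*exp(d)/(5.3824*exp(6*d) - 22.1328*exp(5*d) + 20.6649*exp(4*d) - 10.1374*exp(3*d) + 29.8719*exp(2*d) + 2.799*exp(d) + 9.6721)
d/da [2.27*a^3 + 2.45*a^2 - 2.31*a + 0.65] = 6.81*a^2 + 4.9*a - 2.31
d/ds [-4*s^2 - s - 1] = -8*s - 1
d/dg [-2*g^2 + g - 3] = 1 - 4*g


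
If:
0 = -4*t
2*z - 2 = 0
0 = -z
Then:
No Solution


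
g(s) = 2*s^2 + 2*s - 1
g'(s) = 4*s + 2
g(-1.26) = -0.34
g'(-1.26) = -3.04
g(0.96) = 2.76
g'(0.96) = 5.84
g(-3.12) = 12.23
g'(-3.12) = -10.48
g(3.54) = 31.14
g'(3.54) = 16.16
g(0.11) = -0.76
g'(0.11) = 2.44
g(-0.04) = -1.08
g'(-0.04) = 1.84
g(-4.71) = 33.95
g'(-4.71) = -16.84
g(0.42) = 0.19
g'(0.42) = 3.68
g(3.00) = 23.00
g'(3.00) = 14.00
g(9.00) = 179.00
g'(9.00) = 38.00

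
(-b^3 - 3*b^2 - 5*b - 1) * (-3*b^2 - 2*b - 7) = 3*b^5 + 11*b^4 + 28*b^3 + 34*b^2 + 37*b + 7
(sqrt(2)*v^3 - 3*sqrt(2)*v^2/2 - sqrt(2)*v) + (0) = sqrt(2)*v^3 - 3*sqrt(2)*v^2/2 - sqrt(2)*v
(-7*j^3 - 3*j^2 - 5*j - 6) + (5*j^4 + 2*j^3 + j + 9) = 5*j^4 - 5*j^3 - 3*j^2 - 4*j + 3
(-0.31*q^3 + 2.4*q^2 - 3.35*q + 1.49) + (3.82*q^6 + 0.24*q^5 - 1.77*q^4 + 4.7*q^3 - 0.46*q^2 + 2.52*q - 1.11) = 3.82*q^6 + 0.24*q^5 - 1.77*q^4 + 4.39*q^3 + 1.94*q^2 - 0.83*q + 0.38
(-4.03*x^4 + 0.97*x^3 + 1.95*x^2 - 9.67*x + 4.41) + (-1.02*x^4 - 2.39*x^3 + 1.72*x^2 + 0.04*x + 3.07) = -5.05*x^4 - 1.42*x^3 + 3.67*x^2 - 9.63*x + 7.48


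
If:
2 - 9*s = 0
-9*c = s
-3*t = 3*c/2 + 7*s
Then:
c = -2/81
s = 2/9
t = -41/81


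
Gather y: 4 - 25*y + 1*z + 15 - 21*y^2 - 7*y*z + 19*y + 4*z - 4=-21*y^2 + y*(-7*z - 6) + 5*z + 15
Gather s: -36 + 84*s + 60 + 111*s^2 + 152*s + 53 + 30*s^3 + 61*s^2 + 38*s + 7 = 30*s^3 + 172*s^2 + 274*s + 84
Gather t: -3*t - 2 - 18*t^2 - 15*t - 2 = -18*t^2 - 18*t - 4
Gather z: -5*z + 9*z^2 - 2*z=9*z^2 - 7*z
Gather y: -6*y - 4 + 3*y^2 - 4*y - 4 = 3*y^2 - 10*y - 8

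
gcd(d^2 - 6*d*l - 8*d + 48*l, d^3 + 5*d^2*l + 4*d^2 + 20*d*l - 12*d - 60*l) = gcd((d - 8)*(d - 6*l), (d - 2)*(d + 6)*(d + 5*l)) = 1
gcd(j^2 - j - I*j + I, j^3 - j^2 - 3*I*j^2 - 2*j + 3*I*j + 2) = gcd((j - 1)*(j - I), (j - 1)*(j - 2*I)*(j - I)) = j^2 + j*(-1 - I) + I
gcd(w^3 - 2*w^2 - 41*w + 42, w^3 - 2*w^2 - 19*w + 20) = w - 1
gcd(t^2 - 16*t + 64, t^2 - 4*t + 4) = 1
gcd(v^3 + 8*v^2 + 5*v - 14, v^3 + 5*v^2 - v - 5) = v - 1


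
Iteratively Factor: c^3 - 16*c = (c)*(c^2 - 16) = c*(c - 4)*(c + 4)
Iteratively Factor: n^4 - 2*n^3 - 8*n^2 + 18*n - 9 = (n - 1)*(n^3 - n^2 - 9*n + 9) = (n - 1)^2*(n^2 - 9) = (n - 3)*(n - 1)^2*(n + 3)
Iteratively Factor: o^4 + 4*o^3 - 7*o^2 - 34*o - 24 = (o + 4)*(o^3 - 7*o - 6) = (o - 3)*(o + 4)*(o^2 + 3*o + 2) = (o - 3)*(o + 2)*(o + 4)*(o + 1)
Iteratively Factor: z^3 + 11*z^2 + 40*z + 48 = (z + 4)*(z^2 + 7*z + 12) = (z + 3)*(z + 4)*(z + 4)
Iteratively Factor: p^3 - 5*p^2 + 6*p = (p - 3)*(p^2 - 2*p) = (p - 3)*(p - 2)*(p)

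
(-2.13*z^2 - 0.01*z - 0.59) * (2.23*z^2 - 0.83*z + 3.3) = -4.7499*z^4 + 1.7456*z^3 - 8.3364*z^2 + 0.4567*z - 1.947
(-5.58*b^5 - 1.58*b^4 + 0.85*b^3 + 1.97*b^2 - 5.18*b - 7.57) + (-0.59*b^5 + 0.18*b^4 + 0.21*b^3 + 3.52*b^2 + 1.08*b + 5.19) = -6.17*b^5 - 1.4*b^4 + 1.06*b^3 + 5.49*b^2 - 4.1*b - 2.38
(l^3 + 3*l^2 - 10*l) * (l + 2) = l^4 + 5*l^3 - 4*l^2 - 20*l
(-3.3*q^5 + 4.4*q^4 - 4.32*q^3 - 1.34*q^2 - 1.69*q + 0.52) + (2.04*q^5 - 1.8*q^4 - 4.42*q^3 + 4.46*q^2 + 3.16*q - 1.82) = -1.26*q^5 + 2.6*q^4 - 8.74*q^3 + 3.12*q^2 + 1.47*q - 1.3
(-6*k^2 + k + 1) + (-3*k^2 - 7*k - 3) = -9*k^2 - 6*k - 2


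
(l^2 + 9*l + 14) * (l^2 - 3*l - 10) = l^4 + 6*l^3 - 23*l^2 - 132*l - 140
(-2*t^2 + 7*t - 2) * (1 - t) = 2*t^3 - 9*t^2 + 9*t - 2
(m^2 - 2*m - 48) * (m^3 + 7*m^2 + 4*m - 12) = m^5 + 5*m^4 - 58*m^3 - 356*m^2 - 168*m + 576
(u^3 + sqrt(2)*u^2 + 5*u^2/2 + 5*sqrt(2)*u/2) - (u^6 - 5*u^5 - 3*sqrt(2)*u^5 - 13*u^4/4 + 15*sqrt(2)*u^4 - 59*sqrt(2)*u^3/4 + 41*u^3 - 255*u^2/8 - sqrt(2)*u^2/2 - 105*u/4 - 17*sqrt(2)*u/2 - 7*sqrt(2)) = -u^6 + 3*sqrt(2)*u^5 + 5*u^5 - 15*sqrt(2)*u^4 + 13*u^4/4 - 40*u^3 + 59*sqrt(2)*u^3/4 + 3*sqrt(2)*u^2/2 + 275*u^2/8 + 11*sqrt(2)*u + 105*u/4 + 7*sqrt(2)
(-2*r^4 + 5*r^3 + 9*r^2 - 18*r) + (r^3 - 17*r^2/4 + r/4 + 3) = -2*r^4 + 6*r^3 + 19*r^2/4 - 71*r/4 + 3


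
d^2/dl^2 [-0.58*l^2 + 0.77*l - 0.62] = -1.16000000000000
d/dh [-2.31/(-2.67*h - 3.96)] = -6.1677/(2.67*h + 3.96)^2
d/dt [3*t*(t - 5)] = 6*t - 15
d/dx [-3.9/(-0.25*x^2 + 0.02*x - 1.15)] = (0.078 - 1.95*x)/(0.25*x^2 - 0.02*x + 1.15)^2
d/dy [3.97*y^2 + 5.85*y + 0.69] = 7.94*y + 5.85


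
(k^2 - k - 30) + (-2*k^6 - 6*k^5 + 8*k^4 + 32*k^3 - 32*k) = -2*k^6 - 6*k^5 + 8*k^4 + 32*k^3 + k^2 - 33*k - 30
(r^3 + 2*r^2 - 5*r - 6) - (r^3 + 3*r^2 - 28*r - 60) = -r^2 + 23*r + 54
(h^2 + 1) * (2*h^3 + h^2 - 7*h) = 2*h^5 + h^4 - 5*h^3 + h^2 - 7*h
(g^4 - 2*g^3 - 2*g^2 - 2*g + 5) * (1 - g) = -g^5 + 3*g^4 - 7*g + 5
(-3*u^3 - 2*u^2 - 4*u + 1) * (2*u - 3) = -6*u^4 + 5*u^3 - 2*u^2 + 14*u - 3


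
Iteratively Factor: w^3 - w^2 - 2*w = (w - 2)*(w^2 + w) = w*(w - 2)*(w + 1)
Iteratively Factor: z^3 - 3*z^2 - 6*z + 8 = (z - 4)*(z^2 + z - 2) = (z - 4)*(z - 1)*(z + 2)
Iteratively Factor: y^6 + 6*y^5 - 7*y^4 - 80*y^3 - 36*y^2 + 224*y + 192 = (y + 4)*(y^5 + 2*y^4 - 15*y^3 - 20*y^2 + 44*y + 48) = (y - 2)*(y + 4)*(y^4 + 4*y^3 - 7*y^2 - 34*y - 24) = (y - 2)*(y + 4)^2*(y^3 - 7*y - 6) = (y - 2)*(y + 1)*(y + 4)^2*(y^2 - y - 6) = (y - 3)*(y - 2)*(y + 1)*(y + 4)^2*(y + 2)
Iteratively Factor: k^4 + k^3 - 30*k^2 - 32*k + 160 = (k + 4)*(k^3 - 3*k^2 - 18*k + 40) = (k - 2)*(k + 4)*(k^2 - k - 20) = (k - 5)*(k - 2)*(k + 4)*(k + 4)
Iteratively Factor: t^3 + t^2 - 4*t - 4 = (t + 1)*(t^2 - 4) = (t - 2)*(t + 1)*(t + 2)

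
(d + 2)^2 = d^2 + 4*d + 4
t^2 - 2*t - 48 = (t - 8)*(t + 6)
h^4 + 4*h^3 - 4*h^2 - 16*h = h*(h - 2)*(h + 2)*(h + 4)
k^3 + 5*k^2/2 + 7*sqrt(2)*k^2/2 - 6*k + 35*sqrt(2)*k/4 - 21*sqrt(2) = (k - 3/2)*(k + 4)*(k + 7*sqrt(2)/2)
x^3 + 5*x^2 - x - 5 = (x - 1)*(x + 1)*(x + 5)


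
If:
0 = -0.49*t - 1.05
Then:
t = -2.14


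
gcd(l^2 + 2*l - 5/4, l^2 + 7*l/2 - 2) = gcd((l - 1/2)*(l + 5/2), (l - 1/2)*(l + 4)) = l - 1/2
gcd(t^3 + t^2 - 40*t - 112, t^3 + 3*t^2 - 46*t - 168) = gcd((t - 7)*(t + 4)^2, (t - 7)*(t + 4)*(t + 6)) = t^2 - 3*t - 28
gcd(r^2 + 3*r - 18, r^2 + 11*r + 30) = r + 6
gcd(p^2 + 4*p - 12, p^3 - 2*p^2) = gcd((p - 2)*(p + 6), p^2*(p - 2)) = p - 2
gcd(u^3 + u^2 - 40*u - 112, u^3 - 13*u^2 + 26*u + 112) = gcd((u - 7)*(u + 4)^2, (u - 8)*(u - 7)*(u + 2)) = u - 7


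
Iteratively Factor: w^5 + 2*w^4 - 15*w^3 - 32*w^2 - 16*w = (w - 4)*(w^4 + 6*w^3 + 9*w^2 + 4*w) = w*(w - 4)*(w^3 + 6*w^2 + 9*w + 4) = w*(w - 4)*(w + 4)*(w^2 + 2*w + 1) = w*(w - 4)*(w + 1)*(w + 4)*(w + 1)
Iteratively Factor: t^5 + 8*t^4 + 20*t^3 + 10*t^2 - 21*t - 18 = (t - 1)*(t^4 + 9*t^3 + 29*t^2 + 39*t + 18) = (t - 1)*(t + 2)*(t^3 + 7*t^2 + 15*t + 9) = (t - 1)*(t + 1)*(t + 2)*(t^2 + 6*t + 9) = (t - 1)*(t + 1)*(t + 2)*(t + 3)*(t + 3)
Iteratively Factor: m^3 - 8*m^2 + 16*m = (m)*(m^2 - 8*m + 16) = m*(m - 4)*(m - 4)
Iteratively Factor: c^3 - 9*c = (c)*(c^2 - 9) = c*(c - 3)*(c + 3)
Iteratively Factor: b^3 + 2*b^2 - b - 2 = (b - 1)*(b^2 + 3*b + 2) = (b - 1)*(b + 1)*(b + 2)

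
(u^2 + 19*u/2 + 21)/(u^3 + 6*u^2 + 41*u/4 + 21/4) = 2*(u + 6)/(2*u^2 + 5*u + 3)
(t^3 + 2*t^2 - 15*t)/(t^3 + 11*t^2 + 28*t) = (t^2 + 2*t - 15)/(t^2 + 11*t + 28)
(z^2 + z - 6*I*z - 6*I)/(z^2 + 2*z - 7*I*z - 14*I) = (z^2 + z*(1 - 6*I) - 6*I)/(z^2 + z*(2 - 7*I) - 14*I)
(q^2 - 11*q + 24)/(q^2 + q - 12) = (q - 8)/(q + 4)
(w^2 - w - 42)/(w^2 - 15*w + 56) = (w + 6)/(w - 8)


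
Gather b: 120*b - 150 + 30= 120*b - 120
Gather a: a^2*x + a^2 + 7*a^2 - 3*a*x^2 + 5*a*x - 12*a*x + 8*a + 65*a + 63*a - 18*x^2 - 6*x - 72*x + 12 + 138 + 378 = a^2*(x + 8) + a*(-3*x^2 - 7*x + 136) - 18*x^2 - 78*x + 528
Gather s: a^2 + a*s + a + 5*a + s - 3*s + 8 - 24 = a^2 + 6*a + s*(a - 2) - 16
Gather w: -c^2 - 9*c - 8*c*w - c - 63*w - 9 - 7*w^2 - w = -c^2 - 10*c - 7*w^2 + w*(-8*c - 64) - 9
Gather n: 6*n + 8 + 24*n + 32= 30*n + 40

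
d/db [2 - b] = -1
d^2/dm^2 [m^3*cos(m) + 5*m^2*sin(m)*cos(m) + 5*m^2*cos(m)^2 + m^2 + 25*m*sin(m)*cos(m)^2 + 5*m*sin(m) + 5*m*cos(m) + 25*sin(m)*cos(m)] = -m^3*cos(m) - 6*m^2*sin(m) - 10*sqrt(2)*m^2*sin(2*m + pi/4) - 45*m*sin(m)/4 - 225*m*sin(3*m)/4 + m*cos(m) + 20*sqrt(2)*m*cos(2*m + pi/4) - 10*sin(m) - 45*sin(2*m) + 45*cos(m)/2 + 5*cos(2*m) + 75*cos(3*m)/2 + 7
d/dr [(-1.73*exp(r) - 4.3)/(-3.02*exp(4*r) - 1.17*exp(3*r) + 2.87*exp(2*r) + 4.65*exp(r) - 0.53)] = (-15.6738*exp(4*r) - 55.9922*exp(3*r) - 10.1279*exp(2*r) + 24.682*exp(r) + 20.9119)*exp(r)/(9.1204*exp(8*r) + 7.0668*exp(7*r) - 15.9659*exp(6*r) - 34.8018*exp(5*r) + 0.5571*exp(4*r) + 27.9312*exp(3*r) + 18.5803*exp(2*r) - 4.929*exp(r) + 0.2809)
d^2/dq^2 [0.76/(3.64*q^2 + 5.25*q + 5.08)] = (-20.139392*q^2 - 29.0472*q + 0.76*(7.28*q + 5.25)*(14.56*q + 10.5) - 28.106624)/(3.64*q^2 + 5.25*q + 5.08)^3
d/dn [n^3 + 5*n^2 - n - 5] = 3*n^2 + 10*n - 1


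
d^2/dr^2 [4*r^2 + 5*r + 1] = 8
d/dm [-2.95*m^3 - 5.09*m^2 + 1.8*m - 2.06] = -8.85*m^2 - 10.18*m + 1.8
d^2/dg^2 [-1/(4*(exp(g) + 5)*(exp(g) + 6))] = (-4*exp(3*g) - 33*exp(2*g) - exp(g) + 330)*exp(g)/(4*(exp(6*g) + 33*exp(5*g) + 453*exp(4*g) + 3311*exp(3*g) + 13590*exp(2*g) + 29700*exp(g) + 27000))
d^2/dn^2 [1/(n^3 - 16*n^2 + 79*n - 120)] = 2*((16 - 3*n)*(n^3 - 16*n^2 + 79*n - 120) + (3*n^2 - 32*n + 79)^2)/(n^3 - 16*n^2 + 79*n - 120)^3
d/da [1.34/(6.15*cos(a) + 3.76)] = 8.241*sin(a)/(6.15*cos(a) + 3.76)^2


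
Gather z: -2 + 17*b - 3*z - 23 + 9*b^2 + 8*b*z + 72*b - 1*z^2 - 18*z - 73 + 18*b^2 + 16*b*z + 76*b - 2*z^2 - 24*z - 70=27*b^2 + 165*b - 3*z^2 + z*(24*b - 45) - 168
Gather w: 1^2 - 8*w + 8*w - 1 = 0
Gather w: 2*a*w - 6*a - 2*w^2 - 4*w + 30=-6*a - 2*w^2 + w*(2*a - 4) + 30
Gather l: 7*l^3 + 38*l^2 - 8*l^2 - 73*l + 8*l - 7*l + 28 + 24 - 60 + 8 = 7*l^3 + 30*l^2 - 72*l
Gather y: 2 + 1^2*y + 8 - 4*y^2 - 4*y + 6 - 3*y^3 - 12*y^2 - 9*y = -3*y^3 - 16*y^2 - 12*y + 16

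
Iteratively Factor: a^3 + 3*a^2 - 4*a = (a + 4)*(a^2 - a) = a*(a + 4)*(a - 1)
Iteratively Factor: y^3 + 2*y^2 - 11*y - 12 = (y + 1)*(y^2 + y - 12) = (y + 1)*(y + 4)*(y - 3)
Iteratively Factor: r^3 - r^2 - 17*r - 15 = (r + 1)*(r^2 - 2*r - 15) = (r - 5)*(r + 1)*(r + 3)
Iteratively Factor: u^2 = (u)*(u)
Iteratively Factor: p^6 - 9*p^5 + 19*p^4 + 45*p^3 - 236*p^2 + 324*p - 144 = (p - 2)*(p^5 - 7*p^4 + 5*p^3 + 55*p^2 - 126*p + 72) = (p - 4)*(p - 2)*(p^4 - 3*p^3 - 7*p^2 + 27*p - 18) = (p - 4)*(p - 2)*(p - 1)*(p^3 - 2*p^2 - 9*p + 18) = (p - 4)*(p - 2)*(p - 1)*(p + 3)*(p^2 - 5*p + 6) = (p - 4)*(p - 3)*(p - 2)*(p - 1)*(p + 3)*(p - 2)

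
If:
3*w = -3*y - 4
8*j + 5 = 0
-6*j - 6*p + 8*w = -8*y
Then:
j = -5/8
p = -83/72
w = -y - 4/3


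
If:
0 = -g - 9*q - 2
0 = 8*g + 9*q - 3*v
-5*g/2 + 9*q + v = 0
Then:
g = -16/7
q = 2/63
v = -6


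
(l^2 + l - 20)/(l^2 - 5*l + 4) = (l + 5)/(l - 1)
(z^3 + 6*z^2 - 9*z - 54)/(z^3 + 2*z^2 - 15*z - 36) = (z^2 + 3*z - 18)/(z^2 - z - 12)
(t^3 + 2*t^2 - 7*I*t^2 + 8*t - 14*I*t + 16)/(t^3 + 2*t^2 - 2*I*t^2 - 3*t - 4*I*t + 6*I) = (t^3 + t^2*(2 - 7*I) + t*(8 - 14*I) + 16)/(t^3 + t^2*(2 - 2*I) + t*(-3 - 4*I) + 6*I)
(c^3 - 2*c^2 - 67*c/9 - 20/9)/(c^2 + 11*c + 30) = (9*c^3 - 18*c^2 - 67*c - 20)/(9*(c^2 + 11*c + 30))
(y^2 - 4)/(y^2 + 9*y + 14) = (y - 2)/(y + 7)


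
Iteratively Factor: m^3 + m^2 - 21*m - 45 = (m + 3)*(m^2 - 2*m - 15) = (m - 5)*(m + 3)*(m + 3)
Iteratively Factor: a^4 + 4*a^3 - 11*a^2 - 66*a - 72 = (a - 4)*(a^3 + 8*a^2 + 21*a + 18) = (a - 4)*(a + 2)*(a^2 + 6*a + 9) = (a - 4)*(a + 2)*(a + 3)*(a + 3)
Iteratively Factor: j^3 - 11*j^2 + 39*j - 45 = (j - 3)*(j^2 - 8*j + 15) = (j - 3)^2*(j - 5)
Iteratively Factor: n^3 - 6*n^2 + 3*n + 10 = (n - 5)*(n^2 - n - 2) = (n - 5)*(n - 2)*(n + 1)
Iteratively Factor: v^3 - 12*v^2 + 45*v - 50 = (v - 2)*(v^2 - 10*v + 25) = (v - 5)*(v - 2)*(v - 5)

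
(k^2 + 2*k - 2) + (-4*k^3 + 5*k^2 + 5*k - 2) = -4*k^3 + 6*k^2 + 7*k - 4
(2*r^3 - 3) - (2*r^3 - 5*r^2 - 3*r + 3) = 5*r^2 + 3*r - 6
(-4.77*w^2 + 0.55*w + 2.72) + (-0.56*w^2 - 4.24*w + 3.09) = -5.33*w^2 - 3.69*w + 5.81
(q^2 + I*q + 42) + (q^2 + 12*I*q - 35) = 2*q^2 + 13*I*q + 7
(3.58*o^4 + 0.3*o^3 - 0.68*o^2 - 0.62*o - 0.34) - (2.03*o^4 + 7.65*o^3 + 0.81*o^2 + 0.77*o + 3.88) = 1.55*o^4 - 7.35*o^3 - 1.49*o^2 - 1.39*o - 4.22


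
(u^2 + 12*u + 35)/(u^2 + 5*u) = (u + 7)/u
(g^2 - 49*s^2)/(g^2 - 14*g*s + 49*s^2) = (-g - 7*s)/(-g + 7*s)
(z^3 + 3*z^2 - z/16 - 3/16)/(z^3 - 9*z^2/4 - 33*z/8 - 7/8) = (4*z^2 + 11*z - 3)/(2*(2*z^2 - 5*z - 7))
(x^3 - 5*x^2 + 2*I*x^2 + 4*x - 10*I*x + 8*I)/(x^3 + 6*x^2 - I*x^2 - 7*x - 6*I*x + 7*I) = (x^2 + 2*x*(-2 + I) - 8*I)/(x^2 + x*(7 - I) - 7*I)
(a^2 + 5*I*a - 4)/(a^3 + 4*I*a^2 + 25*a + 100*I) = (a + I)/(a^2 + 25)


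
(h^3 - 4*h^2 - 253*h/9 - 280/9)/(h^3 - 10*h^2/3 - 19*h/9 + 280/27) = 3*(3*h^2 - 17*h - 56)/(9*h^2 - 45*h + 56)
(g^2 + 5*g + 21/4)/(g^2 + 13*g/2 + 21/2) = (g + 3/2)/(g + 3)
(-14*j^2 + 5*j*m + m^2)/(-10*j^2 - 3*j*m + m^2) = (14*j^2 - 5*j*m - m^2)/(10*j^2 + 3*j*m - m^2)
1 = 1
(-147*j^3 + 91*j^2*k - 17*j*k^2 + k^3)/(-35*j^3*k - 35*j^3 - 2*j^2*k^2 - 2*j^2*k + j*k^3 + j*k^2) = (21*j^2 - 10*j*k + k^2)/(j*(5*j*k + 5*j + k^2 + k))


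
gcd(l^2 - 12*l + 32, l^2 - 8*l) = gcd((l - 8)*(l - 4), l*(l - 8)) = l - 8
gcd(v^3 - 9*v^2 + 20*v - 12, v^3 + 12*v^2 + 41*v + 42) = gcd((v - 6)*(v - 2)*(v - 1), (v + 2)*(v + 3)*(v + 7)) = 1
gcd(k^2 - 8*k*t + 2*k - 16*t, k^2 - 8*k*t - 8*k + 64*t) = -k + 8*t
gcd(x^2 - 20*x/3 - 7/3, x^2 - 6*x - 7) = x - 7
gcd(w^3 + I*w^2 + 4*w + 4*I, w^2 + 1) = w + I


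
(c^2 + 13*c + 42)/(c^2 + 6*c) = (c + 7)/c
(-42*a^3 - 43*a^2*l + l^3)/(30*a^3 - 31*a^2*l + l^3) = (-7*a^2 - 6*a*l + l^2)/(5*a^2 - 6*a*l + l^2)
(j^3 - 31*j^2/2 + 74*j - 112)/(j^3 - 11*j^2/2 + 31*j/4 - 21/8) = 4*(j^2 - 12*j + 32)/(4*j^2 - 8*j + 3)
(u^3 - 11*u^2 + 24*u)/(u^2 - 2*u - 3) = u*(u - 8)/(u + 1)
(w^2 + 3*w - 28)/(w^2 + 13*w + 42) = (w - 4)/(w + 6)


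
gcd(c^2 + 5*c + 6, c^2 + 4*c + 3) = c + 3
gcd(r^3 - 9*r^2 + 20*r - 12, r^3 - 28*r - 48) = r - 6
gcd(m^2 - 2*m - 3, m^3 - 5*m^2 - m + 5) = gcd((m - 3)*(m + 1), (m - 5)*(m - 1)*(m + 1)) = m + 1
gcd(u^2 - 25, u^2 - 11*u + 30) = u - 5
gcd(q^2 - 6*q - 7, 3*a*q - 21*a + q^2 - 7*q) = q - 7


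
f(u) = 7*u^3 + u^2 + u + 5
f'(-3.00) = 184.00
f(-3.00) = -178.00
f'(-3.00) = 184.00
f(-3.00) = -178.00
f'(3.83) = 316.71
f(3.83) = 416.77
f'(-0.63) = 8.07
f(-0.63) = 3.02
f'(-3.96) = 322.39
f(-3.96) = -417.97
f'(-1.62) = 52.87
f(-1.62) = -23.76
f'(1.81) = 73.42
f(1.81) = 51.59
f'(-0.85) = 14.47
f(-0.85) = 0.57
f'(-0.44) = 4.19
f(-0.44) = 4.16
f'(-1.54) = 47.72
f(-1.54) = -19.73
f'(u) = 21*u^2 + 2*u + 1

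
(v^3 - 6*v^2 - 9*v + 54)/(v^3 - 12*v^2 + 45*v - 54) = (v + 3)/(v - 3)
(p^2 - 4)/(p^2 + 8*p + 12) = (p - 2)/(p + 6)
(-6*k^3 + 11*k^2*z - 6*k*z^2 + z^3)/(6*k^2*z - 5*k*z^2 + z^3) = (-k + z)/z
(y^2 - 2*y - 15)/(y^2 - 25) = (y + 3)/(y + 5)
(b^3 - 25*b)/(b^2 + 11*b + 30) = b*(b - 5)/(b + 6)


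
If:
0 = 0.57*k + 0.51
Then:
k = -0.89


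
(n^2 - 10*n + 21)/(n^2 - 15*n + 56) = (n - 3)/(n - 8)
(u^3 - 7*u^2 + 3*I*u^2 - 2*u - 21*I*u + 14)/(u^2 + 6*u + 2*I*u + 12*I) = (u^2 + u*(-7 + I) - 7*I)/(u + 6)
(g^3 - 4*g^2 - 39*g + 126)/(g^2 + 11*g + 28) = (g^3 - 4*g^2 - 39*g + 126)/(g^2 + 11*g + 28)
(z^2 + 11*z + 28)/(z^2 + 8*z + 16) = (z + 7)/(z + 4)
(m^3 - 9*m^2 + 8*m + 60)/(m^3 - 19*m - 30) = (m - 6)/(m + 3)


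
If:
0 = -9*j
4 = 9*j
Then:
No Solution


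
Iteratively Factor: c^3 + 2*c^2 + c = (c + 1)*(c^2 + c) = c*(c + 1)*(c + 1)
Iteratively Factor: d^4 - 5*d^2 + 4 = (d + 2)*(d^3 - 2*d^2 - d + 2) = (d + 1)*(d + 2)*(d^2 - 3*d + 2) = (d - 2)*(d + 1)*(d + 2)*(d - 1)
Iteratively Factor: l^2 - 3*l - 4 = (l + 1)*(l - 4)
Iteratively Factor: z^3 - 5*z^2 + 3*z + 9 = (z - 3)*(z^2 - 2*z - 3) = (z - 3)*(z + 1)*(z - 3)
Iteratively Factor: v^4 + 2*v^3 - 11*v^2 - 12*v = (v)*(v^3 + 2*v^2 - 11*v - 12) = v*(v - 3)*(v^2 + 5*v + 4) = v*(v - 3)*(v + 4)*(v + 1)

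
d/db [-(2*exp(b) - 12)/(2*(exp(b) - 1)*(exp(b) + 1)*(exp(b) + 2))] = 2*(exp(3*b) - 8*exp(2*b) - 12*exp(b) + 4)*exp(b)/(exp(6*b) + 4*exp(5*b) + 2*exp(4*b) - 8*exp(3*b) - 7*exp(2*b) + 4*exp(b) + 4)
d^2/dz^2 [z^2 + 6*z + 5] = 2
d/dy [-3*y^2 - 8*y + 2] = -6*y - 8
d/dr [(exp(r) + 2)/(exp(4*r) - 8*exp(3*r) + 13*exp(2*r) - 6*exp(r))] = (-3*exp(3*r) + 5*exp(2*r) + 40*exp(r) - 12)*exp(-r)/(exp(5*r) - 15*exp(4*r) + 75*exp(3*r) - 145*exp(2*r) + 120*exp(r) - 36)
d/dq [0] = 0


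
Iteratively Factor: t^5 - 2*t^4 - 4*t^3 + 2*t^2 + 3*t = (t)*(t^4 - 2*t^3 - 4*t^2 + 2*t + 3) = t*(t + 1)*(t^3 - 3*t^2 - t + 3) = t*(t - 1)*(t + 1)*(t^2 - 2*t - 3) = t*(t - 1)*(t + 1)^2*(t - 3)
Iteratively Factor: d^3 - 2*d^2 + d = (d - 1)*(d^2 - d) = d*(d - 1)*(d - 1)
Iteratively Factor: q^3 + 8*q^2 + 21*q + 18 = (q + 2)*(q^2 + 6*q + 9) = (q + 2)*(q + 3)*(q + 3)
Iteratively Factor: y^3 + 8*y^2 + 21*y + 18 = (y + 3)*(y^2 + 5*y + 6) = (y + 2)*(y + 3)*(y + 3)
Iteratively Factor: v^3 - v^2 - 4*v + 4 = (v + 2)*(v^2 - 3*v + 2) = (v - 1)*(v + 2)*(v - 2)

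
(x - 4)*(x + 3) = x^2 - x - 12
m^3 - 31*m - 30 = (m - 6)*(m + 1)*(m + 5)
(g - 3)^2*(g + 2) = g^3 - 4*g^2 - 3*g + 18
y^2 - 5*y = y*(y - 5)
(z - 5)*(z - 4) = z^2 - 9*z + 20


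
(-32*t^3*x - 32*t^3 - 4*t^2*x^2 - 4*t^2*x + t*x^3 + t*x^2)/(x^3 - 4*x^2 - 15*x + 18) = t*(-32*t^2*x - 32*t^2 - 4*t*x^2 - 4*t*x + x^3 + x^2)/(x^3 - 4*x^2 - 15*x + 18)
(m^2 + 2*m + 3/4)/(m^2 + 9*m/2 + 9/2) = (m + 1/2)/(m + 3)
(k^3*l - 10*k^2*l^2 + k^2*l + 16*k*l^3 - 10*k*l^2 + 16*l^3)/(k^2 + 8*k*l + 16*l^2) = l*(k^3 - 10*k^2*l + k^2 + 16*k*l^2 - 10*k*l + 16*l^2)/(k^2 + 8*k*l + 16*l^2)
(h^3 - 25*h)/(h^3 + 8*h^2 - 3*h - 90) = h*(h - 5)/(h^2 + 3*h - 18)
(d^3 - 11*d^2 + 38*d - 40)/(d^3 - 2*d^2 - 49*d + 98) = (d^2 - 9*d + 20)/(d^2 - 49)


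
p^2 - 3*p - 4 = (p - 4)*(p + 1)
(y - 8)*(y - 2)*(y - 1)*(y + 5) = y^4 - 6*y^3 - 29*y^2 + 114*y - 80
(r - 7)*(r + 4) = r^2 - 3*r - 28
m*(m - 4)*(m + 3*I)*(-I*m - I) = -I*m^4 + 3*m^3 + 3*I*m^3 - 9*m^2 + 4*I*m^2 - 12*m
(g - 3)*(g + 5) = g^2 + 2*g - 15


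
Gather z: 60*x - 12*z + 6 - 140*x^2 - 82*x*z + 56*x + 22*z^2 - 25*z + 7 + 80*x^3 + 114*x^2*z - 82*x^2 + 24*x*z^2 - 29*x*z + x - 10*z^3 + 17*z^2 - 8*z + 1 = 80*x^3 - 222*x^2 + 117*x - 10*z^3 + z^2*(24*x + 39) + z*(114*x^2 - 111*x - 45) + 14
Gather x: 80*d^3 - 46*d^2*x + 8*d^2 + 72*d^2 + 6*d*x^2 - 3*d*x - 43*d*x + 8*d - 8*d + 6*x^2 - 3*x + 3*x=80*d^3 + 80*d^2 + x^2*(6*d + 6) + x*(-46*d^2 - 46*d)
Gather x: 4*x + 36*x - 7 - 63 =40*x - 70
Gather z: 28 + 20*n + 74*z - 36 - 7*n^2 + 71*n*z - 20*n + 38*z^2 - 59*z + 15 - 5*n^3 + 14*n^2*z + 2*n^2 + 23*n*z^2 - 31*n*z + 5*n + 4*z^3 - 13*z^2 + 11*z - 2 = -5*n^3 - 5*n^2 + 5*n + 4*z^3 + z^2*(23*n + 25) + z*(14*n^2 + 40*n + 26) + 5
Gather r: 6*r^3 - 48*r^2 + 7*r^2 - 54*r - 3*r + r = 6*r^3 - 41*r^2 - 56*r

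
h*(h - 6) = h^2 - 6*h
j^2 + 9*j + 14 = (j + 2)*(j + 7)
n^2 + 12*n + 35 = (n + 5)*(n + 7)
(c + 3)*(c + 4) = c^2 + 7*c + 12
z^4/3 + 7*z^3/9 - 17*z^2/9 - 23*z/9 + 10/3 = (z/3 + 1)*(z - 5/3)*(z - 1)*(z + 2)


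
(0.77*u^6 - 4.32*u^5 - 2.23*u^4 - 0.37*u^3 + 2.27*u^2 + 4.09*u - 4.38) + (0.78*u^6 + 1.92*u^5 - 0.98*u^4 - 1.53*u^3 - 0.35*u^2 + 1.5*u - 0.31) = 1.55*u^6 - 2.4*u^5 - 3.21*u^4 - 1.9*u^3 + 1.92*u^2 + 5.59*u - 4.69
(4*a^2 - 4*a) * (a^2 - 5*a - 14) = 4*a^4 - 24*a^3 - 36*a^2 + 56*a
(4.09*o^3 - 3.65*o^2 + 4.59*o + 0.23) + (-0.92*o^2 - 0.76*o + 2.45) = 4.09*o^3 - 4.57*o^2 + 3.83*o + 2.68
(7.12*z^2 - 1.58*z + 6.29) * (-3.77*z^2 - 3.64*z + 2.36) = -26.8424*z^4 - 19.9602*z^3 - 1.1589*z^2 - 26.6244*z + 14.8444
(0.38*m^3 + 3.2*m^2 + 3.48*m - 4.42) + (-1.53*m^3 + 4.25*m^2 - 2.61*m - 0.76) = -1.15*m^3 + 7.45*m^2 + 0.87*m - 5.18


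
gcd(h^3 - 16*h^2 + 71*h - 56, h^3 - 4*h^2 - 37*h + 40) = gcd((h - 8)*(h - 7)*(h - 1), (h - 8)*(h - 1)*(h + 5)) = h^2 - 9*h + 8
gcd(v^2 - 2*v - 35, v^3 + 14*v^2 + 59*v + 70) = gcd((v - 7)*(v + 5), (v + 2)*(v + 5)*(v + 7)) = v + 5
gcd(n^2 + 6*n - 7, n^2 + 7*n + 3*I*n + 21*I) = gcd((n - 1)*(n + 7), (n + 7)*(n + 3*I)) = n + 7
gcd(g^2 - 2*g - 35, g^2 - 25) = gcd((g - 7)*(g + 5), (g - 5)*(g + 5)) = g + 5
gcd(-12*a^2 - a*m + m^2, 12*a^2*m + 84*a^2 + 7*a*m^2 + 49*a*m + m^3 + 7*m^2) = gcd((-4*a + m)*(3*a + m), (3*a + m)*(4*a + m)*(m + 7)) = 3*a + m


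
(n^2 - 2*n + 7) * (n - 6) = n^3 - 8*n^2 + 19*n - 42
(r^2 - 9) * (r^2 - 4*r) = r^4 - 4*r^3 - 9*r^2 + 36*r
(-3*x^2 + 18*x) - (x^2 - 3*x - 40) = -4*x^2 + 21*x + 40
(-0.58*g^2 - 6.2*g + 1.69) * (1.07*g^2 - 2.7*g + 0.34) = -0.6206*g^4 - 5.068*g^3 + 18.3511*g^2 - 6.671*g + 0.5746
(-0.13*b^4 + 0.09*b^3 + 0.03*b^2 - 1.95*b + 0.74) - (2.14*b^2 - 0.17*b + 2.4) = -0.13*b^4 + 0.09*b^3 - 2.11*b^2 - 1.78*b - 1.66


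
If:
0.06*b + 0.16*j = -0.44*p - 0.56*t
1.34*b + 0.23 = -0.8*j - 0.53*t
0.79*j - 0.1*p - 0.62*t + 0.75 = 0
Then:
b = 0.373886871299935 - 0.758975507022868*t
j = 0.608783974263304*t - 0.913760509427392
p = 0.281291975523606 - 1.3906066033199*t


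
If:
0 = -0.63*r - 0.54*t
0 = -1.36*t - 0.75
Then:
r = 0.47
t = -0.55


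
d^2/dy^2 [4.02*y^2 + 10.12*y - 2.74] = 8.04000000000000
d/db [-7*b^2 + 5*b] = 5 - 14*b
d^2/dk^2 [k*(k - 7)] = 2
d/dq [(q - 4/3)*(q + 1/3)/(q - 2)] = (q^2 - 4*q + 22/9)/(q^2 - 4*q + 4)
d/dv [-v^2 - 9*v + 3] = -2*v - 9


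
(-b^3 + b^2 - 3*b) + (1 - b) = -b^3 + b^2 - 4*b + 1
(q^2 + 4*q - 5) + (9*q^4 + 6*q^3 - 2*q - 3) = 9*q^4 + 6*q^3 + q^2 + 2*q - 8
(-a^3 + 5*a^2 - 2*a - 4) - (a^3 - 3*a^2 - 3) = -2*a^3 + 8*a^2 - 2*a - 1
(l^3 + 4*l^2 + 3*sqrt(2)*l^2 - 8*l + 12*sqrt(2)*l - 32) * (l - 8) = l^4 - 4*l^3 + 3*sqrt(2)*l^3 - 40*l^2 - 12*sqrt(2)*l^2 - 96*sqrt(2)*l + 32*l + 256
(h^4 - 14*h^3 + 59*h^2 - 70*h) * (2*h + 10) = 2*h^5 - 18*h^4 - 22*h^3 + 450*h^2 - 700*h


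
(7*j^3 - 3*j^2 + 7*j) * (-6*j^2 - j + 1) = -42*j^5 + 11*j^4 - 32*j^3 - 10*j^2 + 7*j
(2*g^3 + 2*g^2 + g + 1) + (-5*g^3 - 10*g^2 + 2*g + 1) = -3*g^3 - 8*g^2 + 3*g + 2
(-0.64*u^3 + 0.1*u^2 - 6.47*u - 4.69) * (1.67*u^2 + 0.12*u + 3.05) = -1.0688*u^5 + 0.0902*u^4 - 12.7449*u^3 - 8.3037*u^2 - 20.2963*u - 14.3045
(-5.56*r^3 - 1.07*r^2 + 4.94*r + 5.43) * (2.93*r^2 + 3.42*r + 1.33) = -16.2908*r^5 - 22.1503*r^4 + 3.42*r^3 + 31.3816*r^2 + 25.1408*r + 7.2219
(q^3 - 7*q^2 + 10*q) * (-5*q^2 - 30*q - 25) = -5*q^5 + 5*q^4 + 135*q^3 - 125*q^2 - 250*q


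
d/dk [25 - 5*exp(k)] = -5*exp(k)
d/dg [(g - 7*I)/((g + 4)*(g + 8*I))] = ((-g + 7*I)*(g + 4) + (-g + 7*I)*(g + 8*I) + (g + 4)*(g + 8*I))/((g + 4)^2*(g + 8*I)^2)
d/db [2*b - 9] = 2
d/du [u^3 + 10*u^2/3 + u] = 3*u^2 + 20*u/3 + 1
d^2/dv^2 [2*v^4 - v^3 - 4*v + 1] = 6*v*(4*v - 1)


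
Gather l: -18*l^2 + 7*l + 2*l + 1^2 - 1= -18*l^2 + 9*l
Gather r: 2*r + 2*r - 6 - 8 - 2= 4*r - 16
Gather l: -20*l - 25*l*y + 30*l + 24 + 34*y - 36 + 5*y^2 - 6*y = l*(10 - 25*y) + 5*y^2 + 28*y - 12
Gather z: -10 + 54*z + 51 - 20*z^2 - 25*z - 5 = -20*z^2 + 29*z + 36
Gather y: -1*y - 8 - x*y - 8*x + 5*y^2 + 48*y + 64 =-8*x + 5*y^2 + y*(47 - x) + 56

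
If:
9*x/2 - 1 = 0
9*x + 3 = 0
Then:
No Solution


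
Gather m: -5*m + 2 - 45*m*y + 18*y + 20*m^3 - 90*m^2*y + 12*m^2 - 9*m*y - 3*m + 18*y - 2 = 20*m^3 + m^2*(12 - 90*y) + m*(-54*y - 8) + 36*y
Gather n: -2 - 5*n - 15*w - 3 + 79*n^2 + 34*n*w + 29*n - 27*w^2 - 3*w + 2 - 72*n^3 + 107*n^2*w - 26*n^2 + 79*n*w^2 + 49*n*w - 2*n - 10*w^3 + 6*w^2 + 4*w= -72*n^3 + n^2*(107*w + 53) + n*(79*w^2 + 83*w + 22) - 10*w^3 - 21*w^2 - 14*w - 3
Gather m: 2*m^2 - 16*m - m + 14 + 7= 2*m^2 - 17*m + 21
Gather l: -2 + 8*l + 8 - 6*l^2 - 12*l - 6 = -6*l^2 - 4*l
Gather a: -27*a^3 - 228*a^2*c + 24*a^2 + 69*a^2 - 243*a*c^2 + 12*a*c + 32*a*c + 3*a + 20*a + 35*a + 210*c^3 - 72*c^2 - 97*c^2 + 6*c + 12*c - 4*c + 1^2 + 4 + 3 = -27*a^3 + a^2*(93 - 228*c) + a*(-243*c^2 + 44*c + 58) + 210*c^3 - 169*c^2 + 14*c + 8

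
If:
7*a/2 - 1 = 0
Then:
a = 2/7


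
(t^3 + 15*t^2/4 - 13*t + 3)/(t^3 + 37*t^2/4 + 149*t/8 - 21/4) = 2*(t - 2)/(2*t + 7)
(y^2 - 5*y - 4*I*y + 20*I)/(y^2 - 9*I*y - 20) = (y - 5)/(y - 5*I)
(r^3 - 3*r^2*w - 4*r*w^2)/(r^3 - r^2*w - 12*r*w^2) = (r + w)/(r + 3*w)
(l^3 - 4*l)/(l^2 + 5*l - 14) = l*(l + 2)/(l + 7)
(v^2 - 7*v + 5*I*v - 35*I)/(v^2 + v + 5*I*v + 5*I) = (v - 7)/(v + 1)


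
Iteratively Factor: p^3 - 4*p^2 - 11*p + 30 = (p - 2)*(p^2 - 2*p - 15) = (p - 2)*(p + 3)*(p - 5)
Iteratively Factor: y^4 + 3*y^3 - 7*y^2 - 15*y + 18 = (y - 1)*(y^3 + 4*y^2 - 3*y - 18) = (y - 1)*(y + 3)*(y^2 + y - 6) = (y - 1)*(y + 3)^2*(y - 2)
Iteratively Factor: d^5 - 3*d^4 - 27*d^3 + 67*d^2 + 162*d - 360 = (d + 3)*(d^4 - 6*d^3 - 9*d^2 + 94*d - 120) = (d - 5)*(d + 3)*(d^3 - d^2 - 14*d + 24) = (d - 5)*(d + 3)*(d + 4)*(d^2 - 5*d + 6) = (d - 5)*(d - 3)*(d + 3)*(d + 4)*(d - 2)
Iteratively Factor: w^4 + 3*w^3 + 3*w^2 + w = (w + 1)*(w^3 + 2*w^2 + w) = (w + 1)^2*(w^2 + w) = (w + 1)^3*(w)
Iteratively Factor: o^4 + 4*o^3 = (o)*(o^3 + 4*o^2) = o^2*(o^2 + 4*o) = o^2*(o + 4)*(o)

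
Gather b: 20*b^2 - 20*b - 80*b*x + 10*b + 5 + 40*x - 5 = 20*b^2 + b*(-80*x - 10) + 40*x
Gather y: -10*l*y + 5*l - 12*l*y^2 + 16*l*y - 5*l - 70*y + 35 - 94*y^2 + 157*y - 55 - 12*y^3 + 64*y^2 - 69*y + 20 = -12*y^3 + y^2*(-12*l - 30) + y*(6*l + 18)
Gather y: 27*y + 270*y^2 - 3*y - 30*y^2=240*y^2 + 24*y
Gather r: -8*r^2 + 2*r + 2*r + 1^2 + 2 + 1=-8*r^2 + 4*r + 4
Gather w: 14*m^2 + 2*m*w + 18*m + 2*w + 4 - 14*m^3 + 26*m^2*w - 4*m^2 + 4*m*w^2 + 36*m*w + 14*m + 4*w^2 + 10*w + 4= -14*m^3 + 10*m^2 + 32*m + w^2*(4*m + 4) + w*(26*m^2 + 38*m + 12) + 8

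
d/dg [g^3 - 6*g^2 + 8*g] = 3*g^2 - 12*g + 8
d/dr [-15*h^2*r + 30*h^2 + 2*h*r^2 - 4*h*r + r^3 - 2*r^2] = -15*h^2 + 4*h*r - 4*h + 3*r^2 - 4*r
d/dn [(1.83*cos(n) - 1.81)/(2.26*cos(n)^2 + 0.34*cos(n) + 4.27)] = (4.1358*cos(n)^2 - 8.1812*cos(n) - 8.4295)*sin(n)/(5.1076*cos(n)^4 + 1.5368*cos(n)^3 + 19.416*cos(n)^2 + 2.9036*cos(n) + 18.2329)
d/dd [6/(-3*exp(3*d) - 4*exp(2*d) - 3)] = (54*exp(d) + 48)*exp(2*d)/(3*exp(3*d) + 4*exp(2*d) + 3)^2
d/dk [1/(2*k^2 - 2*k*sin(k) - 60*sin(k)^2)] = (k*cos(k) - 2*k + sin(k) + 30*sin(2*k))/(2*(k - 6*sin(k))^2*(k + 5*sin(k))^2)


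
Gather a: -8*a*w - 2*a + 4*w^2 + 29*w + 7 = a*(-8*w - 2) + 4*w^2 + 29*w + 7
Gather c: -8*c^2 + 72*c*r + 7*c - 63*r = -8*c^2 + c*(72*r + 7) - 63*r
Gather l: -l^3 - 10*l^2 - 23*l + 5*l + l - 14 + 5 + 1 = -l^3 - 10*l^2 - 17*l - 8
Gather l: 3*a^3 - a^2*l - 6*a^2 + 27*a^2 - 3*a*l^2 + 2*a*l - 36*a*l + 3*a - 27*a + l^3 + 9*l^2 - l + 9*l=3*a^3 + 21*a^2 - 24*a + l^3 + l^2*(9 - 3*a) + l*(-a^2 - 34*a + 8)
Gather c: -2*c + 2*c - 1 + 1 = 0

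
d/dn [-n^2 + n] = 1 - 2*n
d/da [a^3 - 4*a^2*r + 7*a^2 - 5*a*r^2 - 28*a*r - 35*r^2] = 3*a^2 - 8*a*r + 14*a - 5*r^2 - 28*r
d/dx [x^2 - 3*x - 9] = 2*x - 3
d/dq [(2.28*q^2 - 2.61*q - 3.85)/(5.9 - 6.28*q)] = (-14.3184*q^2 + 26.904*q - 39.577)/(39.4384*q^2 - 74.104*q + 34.81)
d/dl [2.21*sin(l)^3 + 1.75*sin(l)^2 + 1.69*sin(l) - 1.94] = (6.63*sin(l)^2 + 3.5*sin(l) + 1.69)*cos(l)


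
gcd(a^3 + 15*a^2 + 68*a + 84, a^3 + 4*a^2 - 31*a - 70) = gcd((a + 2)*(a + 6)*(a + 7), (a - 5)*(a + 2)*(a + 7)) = a^2 + 9*a + 14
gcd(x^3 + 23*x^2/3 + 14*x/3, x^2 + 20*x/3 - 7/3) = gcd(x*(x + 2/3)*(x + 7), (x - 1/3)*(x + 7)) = x + 7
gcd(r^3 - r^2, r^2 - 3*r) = r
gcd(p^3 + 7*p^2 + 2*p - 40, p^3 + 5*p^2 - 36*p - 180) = p + 5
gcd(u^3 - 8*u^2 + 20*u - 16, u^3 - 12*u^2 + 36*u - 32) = u^2 - 4*u + 4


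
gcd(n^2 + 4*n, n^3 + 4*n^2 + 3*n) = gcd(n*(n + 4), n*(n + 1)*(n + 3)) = n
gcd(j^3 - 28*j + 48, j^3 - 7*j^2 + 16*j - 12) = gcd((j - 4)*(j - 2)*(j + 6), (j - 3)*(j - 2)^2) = j - 2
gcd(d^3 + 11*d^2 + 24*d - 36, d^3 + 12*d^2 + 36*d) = d^2 + 12*d + 36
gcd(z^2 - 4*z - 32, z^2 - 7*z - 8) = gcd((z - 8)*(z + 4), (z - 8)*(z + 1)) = z - 8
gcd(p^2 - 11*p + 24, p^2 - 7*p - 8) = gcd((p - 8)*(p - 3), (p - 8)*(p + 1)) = p - 8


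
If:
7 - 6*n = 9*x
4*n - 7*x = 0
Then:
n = 49/78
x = 14/39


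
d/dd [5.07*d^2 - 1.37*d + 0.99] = 10.14*d - 1.37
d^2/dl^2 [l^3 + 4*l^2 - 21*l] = 6*l + 8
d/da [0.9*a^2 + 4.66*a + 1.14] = 1.8*a + 4.66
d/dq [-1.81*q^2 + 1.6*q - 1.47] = 1.6 - 3.62*q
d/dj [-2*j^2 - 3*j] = -4*j - 3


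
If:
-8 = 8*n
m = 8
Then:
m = 8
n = -1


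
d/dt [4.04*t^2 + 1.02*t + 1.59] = 8.08*t + 1.02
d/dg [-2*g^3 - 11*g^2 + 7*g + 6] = -6*g^2 - 22*g + 7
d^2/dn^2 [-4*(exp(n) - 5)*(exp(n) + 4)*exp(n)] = (-36*exp(2*n) + 16*exp(n) + 80)*exp(n)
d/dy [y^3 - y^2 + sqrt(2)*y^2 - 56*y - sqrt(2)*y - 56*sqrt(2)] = 3*y^2 - 2*y + 2*sqrt(2)*y - 56 - sqrt(2)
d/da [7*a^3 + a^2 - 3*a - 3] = 21*a^2 + 2*a - 3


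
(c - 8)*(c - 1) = c^2 - 9*c + 8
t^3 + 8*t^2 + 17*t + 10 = (t + 1)*(t + 2)*(t + 5)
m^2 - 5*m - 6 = (m - 6)*(m + 1)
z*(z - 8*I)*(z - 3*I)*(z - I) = z^4 - 12*I*z^3 - 35*z^2 + 24*I*z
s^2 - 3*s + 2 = (s - 2)*(s - 1)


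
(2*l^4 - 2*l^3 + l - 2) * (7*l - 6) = 14*l^5 - 26*l^4 + 12*l^3 + 7*l^2 - 20*l + 12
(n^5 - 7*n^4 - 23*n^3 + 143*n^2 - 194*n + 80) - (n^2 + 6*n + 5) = n^5 - 7*n^4 - 23*n^3 + 142*n^2 - 200*n + 75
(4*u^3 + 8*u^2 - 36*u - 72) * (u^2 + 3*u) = 4*u^5 + 20*u^4 - 12*u^3 - 180*u^2 - 216*u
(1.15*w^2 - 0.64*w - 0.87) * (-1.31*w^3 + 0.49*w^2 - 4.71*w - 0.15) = -1.5065*w^5 + 1.4019*w^4 - 4.5904*w^3 + 2.4156*w^2 + 4.1937*w + 0.1305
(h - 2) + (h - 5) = 2*h - 7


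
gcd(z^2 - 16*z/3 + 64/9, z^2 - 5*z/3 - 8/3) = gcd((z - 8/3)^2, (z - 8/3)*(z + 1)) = z - 8/3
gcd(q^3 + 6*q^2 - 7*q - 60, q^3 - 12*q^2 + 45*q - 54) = q - 3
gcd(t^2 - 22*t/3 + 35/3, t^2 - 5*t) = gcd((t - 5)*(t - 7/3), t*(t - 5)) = t - 5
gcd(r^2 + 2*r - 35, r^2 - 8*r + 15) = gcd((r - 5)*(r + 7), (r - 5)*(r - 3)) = r - 5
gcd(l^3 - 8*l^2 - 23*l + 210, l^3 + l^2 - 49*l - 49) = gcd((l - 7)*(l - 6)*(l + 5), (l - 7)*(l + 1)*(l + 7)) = l - 7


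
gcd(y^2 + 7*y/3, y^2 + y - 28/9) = y + 7/3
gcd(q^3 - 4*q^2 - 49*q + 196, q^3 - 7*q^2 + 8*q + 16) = q - 4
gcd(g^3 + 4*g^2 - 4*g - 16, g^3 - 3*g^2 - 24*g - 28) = g + 2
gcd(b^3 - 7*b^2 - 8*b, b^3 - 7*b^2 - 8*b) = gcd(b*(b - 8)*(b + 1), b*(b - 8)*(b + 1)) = b^3 - 7*b^2 - 8*b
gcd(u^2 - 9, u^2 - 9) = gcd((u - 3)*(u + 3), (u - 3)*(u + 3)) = u^2 - 9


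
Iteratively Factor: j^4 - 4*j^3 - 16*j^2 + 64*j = (j)*(j^3 - 4*j^2 - 16*j + 64) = j*(j - 4)*(j^2 - 16) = j*(j - 4)^2*(j + 4)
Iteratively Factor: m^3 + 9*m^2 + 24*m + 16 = (m + 4)*(m^2 + 5*m + 4) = (m + 1)*(m + 4)*(m + 4)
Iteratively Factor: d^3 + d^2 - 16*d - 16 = (d + 1)*(d^2 - 16) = (d - 4)*(d + 1)*(d + 4)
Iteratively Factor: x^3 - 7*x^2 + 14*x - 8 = (x - 2)*(x^2 - 5*x + 4) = (x - 2)*(x - 1)*(x - 4)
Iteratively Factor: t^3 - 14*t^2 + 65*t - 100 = (t - 4)*(t^2 - 10*t + 25) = (t - 5)*(t - 4)*(t - 5)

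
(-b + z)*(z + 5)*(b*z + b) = -b^2*z^2 - 6*b^2*z - 5*b^2 + b*z^3 + 6*b*z^2 + 5*b*z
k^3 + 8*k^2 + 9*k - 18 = (k - 1)*(k + 3)*(k + 6)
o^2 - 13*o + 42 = (o - 7)*(o - 6)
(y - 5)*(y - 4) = y^2 - 9*y + 20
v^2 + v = v*(v + 1)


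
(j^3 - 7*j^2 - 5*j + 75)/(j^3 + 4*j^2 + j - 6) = (j^2 - 10*j + 25)/(j^2 + j - 2)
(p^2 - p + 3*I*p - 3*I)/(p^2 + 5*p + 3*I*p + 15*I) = (p - 1)/(p + 5)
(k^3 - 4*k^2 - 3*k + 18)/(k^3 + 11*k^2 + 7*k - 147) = (k^2 - k - 6)/(k^2 + 14*k + 49)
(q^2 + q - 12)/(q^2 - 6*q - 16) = (-q^2 - q + 12)/(-q^2 + 6*q + 16)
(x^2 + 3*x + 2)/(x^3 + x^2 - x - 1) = (x + 2)/(x^2 - 1)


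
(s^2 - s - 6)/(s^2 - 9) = (s + 2)/(s + 3)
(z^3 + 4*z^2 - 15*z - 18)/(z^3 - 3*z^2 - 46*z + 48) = (z^2 - 2*z - 3)/(z^2 - 9*z + 8)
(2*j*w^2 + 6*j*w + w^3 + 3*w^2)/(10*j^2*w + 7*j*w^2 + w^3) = (w + 3)/(5*j + w)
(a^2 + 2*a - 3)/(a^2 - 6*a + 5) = (a + 3)/(a - 5)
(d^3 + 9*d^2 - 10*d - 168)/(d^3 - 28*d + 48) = (d + 7)/(d - 2)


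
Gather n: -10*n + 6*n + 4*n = 0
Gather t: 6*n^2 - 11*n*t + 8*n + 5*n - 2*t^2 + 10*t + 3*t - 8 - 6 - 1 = 6*n^2 + 13*n - 2*t^2 + t*(13 - 11*n) - 15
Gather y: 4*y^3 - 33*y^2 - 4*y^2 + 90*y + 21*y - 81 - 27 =4*y^3 - 37*y^2 + 111*y - 108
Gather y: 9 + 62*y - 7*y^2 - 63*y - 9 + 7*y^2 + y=0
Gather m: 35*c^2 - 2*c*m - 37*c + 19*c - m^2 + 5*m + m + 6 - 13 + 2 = 35*c^2 - 18*c - m^2 + m*(6 - 2*c) - 5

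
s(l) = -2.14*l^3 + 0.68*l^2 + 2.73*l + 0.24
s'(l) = -6.42*l^2 + 1.36*l + 2.73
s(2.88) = -37.38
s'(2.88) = -46.60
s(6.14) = -452.72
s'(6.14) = -230.95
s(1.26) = 0.48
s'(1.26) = -5.75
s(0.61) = 1.67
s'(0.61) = 1.17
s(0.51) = 1.53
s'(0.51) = 1.75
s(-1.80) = 10.01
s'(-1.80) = -20.52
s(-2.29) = 23.25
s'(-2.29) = -34.05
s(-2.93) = 51.91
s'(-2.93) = -56.37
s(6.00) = -421.14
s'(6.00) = -220.23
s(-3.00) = 55.95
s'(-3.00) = -59.13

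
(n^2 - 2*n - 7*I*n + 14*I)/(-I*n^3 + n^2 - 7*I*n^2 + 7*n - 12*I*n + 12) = (I*n^2 + n*(7 - 2*I) - 14)/(n^3 + n^2*(7 + I) + n*(12 + 7*I) + 12*I)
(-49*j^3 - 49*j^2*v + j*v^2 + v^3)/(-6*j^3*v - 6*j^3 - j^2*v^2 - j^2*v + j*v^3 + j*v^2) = (49*j^3 + 49*j^2*v - j*v^2 - v^3)/(j*(6*j^2*v + 6*j^2 + j*v^2 + j*v - v^3 - v^2))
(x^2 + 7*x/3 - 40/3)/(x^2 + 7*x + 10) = (x - 8/3)/(x + 2)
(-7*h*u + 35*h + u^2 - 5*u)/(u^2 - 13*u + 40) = (-7*h + u)/(u - 8)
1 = 1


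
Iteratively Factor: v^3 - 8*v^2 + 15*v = (v - 5)*(v^2 - 3*v) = (v - 5)*(v - 3)*(v)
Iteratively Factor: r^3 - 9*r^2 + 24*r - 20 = (r - 2)*(r^2 - 7*r + 10) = (r - 2)^2*(r - 5)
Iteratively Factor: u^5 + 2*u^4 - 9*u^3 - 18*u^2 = (u)*(u^4 + 2*u^3 - 9*u^2 - 18*u) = u^2*(u^3 + 2*u^2 - 9*u - 18) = u^2*(u + 3)*(u^2 - u - 6) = u^2*(u + 2)*(u + 3)*(u - 3)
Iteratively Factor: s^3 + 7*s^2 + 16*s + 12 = (s + 2)*(s^2 + 5*s + 6) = (s + 2)*(s + 3)*(s + 2)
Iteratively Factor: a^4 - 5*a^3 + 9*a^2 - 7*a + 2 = (a - 1)*(a^3 - 4*a^2 + 5*a - 2) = (a - 1)^2*(a^2 - 3*a + 2) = (a - 2)*(a - 1)^2*(a - 1)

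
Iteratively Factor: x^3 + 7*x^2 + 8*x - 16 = (x + 4)*(x^2 + 3*x - 4) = (x + 4)^2*(x - 1)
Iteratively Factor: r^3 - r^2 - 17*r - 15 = (r + 1)*(r^2 - 2*r - 15) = (r - 5)*(r + 1)*(r + 3)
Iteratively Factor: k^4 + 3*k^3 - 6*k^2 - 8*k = (k + 4)*(k^3 - k^2 - 2*k) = (k - 2)*(k + 4)*(k^2 + k) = k*(k - 2)*(k + 4)*(k + 1)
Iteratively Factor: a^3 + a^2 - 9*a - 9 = (a + 1)*(a^2 - 9) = (a + 1)*(a + 3)*(a - 3)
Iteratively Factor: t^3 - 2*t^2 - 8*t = (t - 4)*(t^2 + 2*t) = t*(t - 4)*(t + 2)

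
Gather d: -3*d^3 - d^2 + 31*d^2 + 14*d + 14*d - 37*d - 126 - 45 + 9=-3*d^3 + 30*d^2 - 9*d - 162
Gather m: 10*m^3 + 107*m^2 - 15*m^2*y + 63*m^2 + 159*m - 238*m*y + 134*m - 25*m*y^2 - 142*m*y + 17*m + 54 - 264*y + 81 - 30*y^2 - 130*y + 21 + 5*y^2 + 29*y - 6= 10*m^3 + m^2*(170 - 15*y) + m*(-25*y^2 - 380*y + 310) - 25*y^2 - 365*y + 150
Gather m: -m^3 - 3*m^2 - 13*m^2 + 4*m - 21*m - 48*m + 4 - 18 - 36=-m^3 - 16*m^2 - 65*m - 50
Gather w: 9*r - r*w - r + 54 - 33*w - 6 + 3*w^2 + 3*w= 8*r + 3*w^2 + w*(-r - 30) + 48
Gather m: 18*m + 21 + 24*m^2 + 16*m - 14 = 24*m^2 + 34*m + 7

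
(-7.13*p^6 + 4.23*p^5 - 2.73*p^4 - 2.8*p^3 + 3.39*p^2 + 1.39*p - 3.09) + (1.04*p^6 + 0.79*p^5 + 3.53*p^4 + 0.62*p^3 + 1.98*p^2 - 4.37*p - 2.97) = -6.09*p^6 + 5.02*p^5 + 0.8*p^4 - 2.18*p^3 + 5.37*p^2 - 2.98*p - 6.06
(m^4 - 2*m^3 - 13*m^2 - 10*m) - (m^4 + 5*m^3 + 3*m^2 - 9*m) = -7*m^3 - 16*m^2 - m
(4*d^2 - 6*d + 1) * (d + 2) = 4*d^3 + 2*d^2 - 11*d + 2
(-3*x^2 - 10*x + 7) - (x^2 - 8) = -4*x^2 - 10*x + 15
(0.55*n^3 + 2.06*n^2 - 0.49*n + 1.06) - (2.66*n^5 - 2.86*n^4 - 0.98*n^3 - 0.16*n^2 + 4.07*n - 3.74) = -2.66*n^5 + 2.86*n^4 + 1.53*n^3 + 2.22*n^2 - 4.56*n + 4.8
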